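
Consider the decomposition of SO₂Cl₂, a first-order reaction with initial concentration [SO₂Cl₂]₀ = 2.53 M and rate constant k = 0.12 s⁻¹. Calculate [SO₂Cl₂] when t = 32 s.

0.05438 M

Step 1: For a first-order reaction: [SO₂Cl₂] = [SO₂Cl₂]₀ × e^(-kt)
Step 2: [SO₂Cl₂] = 2.53 × e^(-0.12 × 32)
Step 3: [SO₂Cl₂] = 2.53 × e^(-3.84)
Step 4: [SO₂Cl₂] = 2.53 × 0.0214936 = 0.05438 M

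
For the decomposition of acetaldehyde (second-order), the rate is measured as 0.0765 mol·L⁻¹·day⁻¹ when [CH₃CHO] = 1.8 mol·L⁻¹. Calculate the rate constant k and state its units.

0.02361 (mol·L⁻¹)⁻¹·day⁻¹

Step 1: rate = k[CH₃CHO]^2, so k = rate / [CH₃CHO]^2.
Step 2: k = 0.0765 / (1.8)^2 = 0.0765 / 3.24.
Step 3: k = 0.02361 (mol·L⁻¹)⁻¹·day⁻¹.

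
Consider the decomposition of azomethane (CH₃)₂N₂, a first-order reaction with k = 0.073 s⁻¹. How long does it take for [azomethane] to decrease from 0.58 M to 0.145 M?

18.99 s

Step 1: For first-order: t = ln([azomethane]₀/[azomethane])/k
Step 2: t = ln(0.58/0.145)/0.073
Step 3: t = ln(4)/0.073
Step 4: t = 1.386/0.073 = 18.99 s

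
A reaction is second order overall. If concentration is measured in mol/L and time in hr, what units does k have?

(mol/L)⁻¹·hr⁻¹

Step 1: For overall order n, rate = k × (concentration)^n.
Step 2: Rate has units mol/L·hr⁻¹; concentration term has units (mol/L)^2.
Step 3: k = rate / (concentration)^n, so units of k = (mol/L)^(1-2)·hr⁻¹ = (mol/L)⁻¹·hr⁻¹.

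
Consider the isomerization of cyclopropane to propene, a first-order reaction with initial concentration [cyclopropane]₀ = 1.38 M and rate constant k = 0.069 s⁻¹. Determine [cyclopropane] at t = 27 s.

0.2142 M

Step 1: For a first-order reaction: [cyclopropane] = [cyclopropane]₀ × e^(-kt)
Step 2: [cyclopropane] = 1.38 × e^(-0.069 × 27)
Step 3: [cyclopropane] = 1.38 × e^(-1.863)
Step 4: [cyclopropane] = 1.38 × 0.155206 = 0.2142 M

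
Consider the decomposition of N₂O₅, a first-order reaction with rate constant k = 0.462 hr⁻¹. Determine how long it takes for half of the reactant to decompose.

1.5 hr

Step 1: For a first-order reaction, t₁/₂ = ln(2)/k
Step 2: t₁/₂ = ln(2)/0.462
Step 3: t₁/₂ = 0.6931/0.462 = 1.5 hr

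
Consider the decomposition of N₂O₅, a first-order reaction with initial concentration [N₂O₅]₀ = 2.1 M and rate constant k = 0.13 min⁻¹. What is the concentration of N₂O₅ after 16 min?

0.2624 M

Step 1: For a first-order reaction: [N₂O₅] = [N₂O₅]₀ × e^(-kt)
Step 2: [N₂O₅] = 2.1 × e^(-0.13 × 16)
Step 3: [N₂O₅] = 2.1 × e^(-2.08)
Step 4: [N₂O₅] = 2.1 × 0.12493 = 0.2624 M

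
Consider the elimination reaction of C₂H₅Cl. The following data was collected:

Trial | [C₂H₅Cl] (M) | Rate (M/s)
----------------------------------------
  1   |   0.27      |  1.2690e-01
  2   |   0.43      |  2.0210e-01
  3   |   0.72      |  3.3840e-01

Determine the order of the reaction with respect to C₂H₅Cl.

first order (1)

Step 1: Compare trials to find order n where rate₂/rate₁ = ([C₂H₅Cl]₂/[C₂H₅Cl]₁)^n
Step 2: rate₂/rate₁ = 2.0210e-01/1.2690e-01 = 1.593
Step 3: [C₂H₅Cl]₂/[C₂H₅Cl]₁ = 0.43/0.27 = 1.593
Step 4: n = ln(1.593)/ln(1.593) = 1.00 ≈ 1
Step 5: The reaction is first order in C₂H₅Cl.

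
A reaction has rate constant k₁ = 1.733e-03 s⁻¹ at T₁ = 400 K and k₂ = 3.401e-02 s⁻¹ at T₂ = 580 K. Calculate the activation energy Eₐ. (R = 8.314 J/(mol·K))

31.9 kJ/mol

Step 1: Use the two-temperature Arrhenius form: ln(k₂/k₁) = -Eₐ/R × (1/T₂ - 1/T₁)
Step 2: ln(k₂/k₁) = ln(3.401e-02/1.733e-03) = ln(19.6249) = 2.9768
Step 3: 1/T₂ - 1/T₁ = 1/580 - 1/400 = -7.758621e-04 K⁻¹
Step 4: Eₐ = -R × ln(k₂/k₁) / (1/T₂ - 1/T₁) = -8.314 × 2.9768 / -7.758621e-04
Step 5: Eₐ = 3.1899e+04 J/mol = 31.9 kJ/mol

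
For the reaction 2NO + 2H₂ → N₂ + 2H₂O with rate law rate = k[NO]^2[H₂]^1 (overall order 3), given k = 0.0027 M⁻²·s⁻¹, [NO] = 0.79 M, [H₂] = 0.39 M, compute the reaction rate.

0.0006572 M/s

Step 1: The rate law is rate = k[NO]^2[H₂]^1, overall order = 2+1 = 3
Step 2: Substitute values: rate = 0.0027 × (0.79)^2 × (0.39)^1
Step 3: rate = 0.0027 × 0.6241 × 0.39 = 0.000657177 M/s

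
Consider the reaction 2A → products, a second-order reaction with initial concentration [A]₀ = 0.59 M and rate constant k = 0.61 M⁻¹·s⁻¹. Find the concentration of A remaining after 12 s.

0.1109 M

Step 1: For a second-order reaction: 1/[A] = 1/[A]₀ + kt
Step 2: 1/[A] = 1/0.59 + 0.61 × 12
Step 3: 1/[A] = 1.695 + 7.32 = 9.015
Step 4: [A] = 1/9.015 = 0.1109 M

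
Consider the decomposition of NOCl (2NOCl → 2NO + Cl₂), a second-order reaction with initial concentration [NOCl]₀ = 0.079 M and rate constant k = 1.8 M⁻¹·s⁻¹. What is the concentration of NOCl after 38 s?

0.01234 M

Step 1: For a second-order reaction: 1/[NOCl] = 1/[NOCl]₀ + kt
Step 2: 1/[NOCl] = 1/0.079 + 1.8 × 38
Step 3: 1/[NOCl] = 12.66 + 68.4 = 81.06
Step 4: [NOCl] = 1/81.06 = 0.01234 M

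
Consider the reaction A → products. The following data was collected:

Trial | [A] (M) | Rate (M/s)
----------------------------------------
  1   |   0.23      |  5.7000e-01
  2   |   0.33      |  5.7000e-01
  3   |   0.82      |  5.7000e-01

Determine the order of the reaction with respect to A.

zeroth order (0)

Step 1: Compare trials - when concentration changes, rate stays constant.
Step 2: rate₂/rate₁ = 5.7000e-01/5.7000e-01 = 1
Step 3: [A]₂/[A]₁ = 0.33/0.23 = 1.435
Step 4: Since rate ratio ≈ (conc ratio)^0, the reaction is zeroth order.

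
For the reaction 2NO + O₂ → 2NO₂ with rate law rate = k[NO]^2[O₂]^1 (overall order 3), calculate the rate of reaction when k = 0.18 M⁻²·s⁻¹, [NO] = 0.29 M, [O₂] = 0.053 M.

0.0008023 M/s

Step 1: The rate law is rate = k[NO]^2[O₂]^1, overall order = 2+1 = 3
Step 2: Substitute values: rate = 0.18 × (0.29)^2 × (0.053)^1
Step 3: rate = 0.18 × 0.0841 × 0.053 = 0.000802314 M/s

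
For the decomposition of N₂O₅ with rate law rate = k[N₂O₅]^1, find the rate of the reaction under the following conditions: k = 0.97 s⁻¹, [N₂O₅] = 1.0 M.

0.97 M/s

Step 1: Identify the rate law: rate = k[N₂O₅]^1
Step 2: Substitute values: rate = 0.97 × (1.0)^1
Step 3: Calculate: rate = 0.97 × 1 = 0.97 M/s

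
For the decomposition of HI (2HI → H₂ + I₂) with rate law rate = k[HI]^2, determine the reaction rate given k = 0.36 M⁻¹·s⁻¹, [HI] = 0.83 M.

0.248 M/s

Step 1: Identify the rate law: rate = k[HI]^2
Step 2: Substitute values: rate = 0.36 × (0.83)^2
Step 3: Calculate: rate = 0.36 × 0.6889 = 0.248004 M/s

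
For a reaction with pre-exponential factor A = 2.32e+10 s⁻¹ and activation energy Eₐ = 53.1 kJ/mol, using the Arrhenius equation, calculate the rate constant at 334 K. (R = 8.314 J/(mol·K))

1.15e+02 s⁻¹

Step 1: Use the Arrhenius equation: k = A × exp(-Eₐ/RT)
Step 2: Convert Eₐ to J/mol: 53.1 kJ/mol = 53100 J/mol
Step 3: Calculate the exponent: -Eₐ/(RT) = -53100/(8.314 × 334) = -19.12221
Step 4: k = 2.32e+10 × exp(-19.12221)
Step 5: k = 2.32e+10 × 4.95826e-09 = 1.1503e+02 s⁻¹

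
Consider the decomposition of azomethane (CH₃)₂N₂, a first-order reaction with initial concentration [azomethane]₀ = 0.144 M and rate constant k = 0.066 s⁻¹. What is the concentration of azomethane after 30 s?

0.01988 M

Step 1: For a first-order reaction: [azomethane] = [azomethane]₀ × e^(-kt)
Step 2: [azomethane] = 0.144 × e^(-0.066 × 30)
Step 3: [azomethane] = 0.144 × e^(-1.98)
Step 4: [azomethane] = 0.144 × 0.138069 = 0.01988 M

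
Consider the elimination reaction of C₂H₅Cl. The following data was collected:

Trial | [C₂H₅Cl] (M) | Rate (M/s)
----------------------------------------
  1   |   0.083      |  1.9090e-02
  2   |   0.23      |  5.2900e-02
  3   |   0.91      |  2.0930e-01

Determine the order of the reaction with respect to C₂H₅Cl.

first order (1)

Step 1: Compare trials to find order n where rate₂/rate₁ = ([C₂H₅Cl]₂/[C₂H₅Cl]₁)^n
Step 2: rate₂/rate₁ = 5.2900e-02/1.9090e-02 = 2.771
Step 3: [C₂H₅Cl]₂/[C₂H₅Cl]₁ = 0.23/0.083 = 2.771
Step 4: n = ln(2.771)/ln(2.771) = 1.00 ≈ 1
Step 5: The reaction is first order in C₂H₅Cl.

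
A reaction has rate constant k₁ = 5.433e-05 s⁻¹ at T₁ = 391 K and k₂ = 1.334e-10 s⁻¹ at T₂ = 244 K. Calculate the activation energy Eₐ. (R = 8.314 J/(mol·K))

69.7 kJ/mol

Step 1: Use the two-temperature Arrhenius form: ln(k₂/k₁) = -Eₐ/R × (1/T₂ - 1/T₁)
Step 2: ln(k₂/k₁) = ln(1.334e-10/5.433e-05) = ln(2.45537e-06) = -12.9172
Step 3: 1/T₂ - 1/T₁ = 1/244 - 1/391 = 1.540816e-03 K⁻¹
Step 4: Eₐ = -R × ln(k₂/k₁) / (1/T₂ - 1/T₁) = -8.314 × -12.9172 / 1.540816e-03
Step 5: Eₐ = 6.9699e+04 J/mol = 69.7 kJ/mol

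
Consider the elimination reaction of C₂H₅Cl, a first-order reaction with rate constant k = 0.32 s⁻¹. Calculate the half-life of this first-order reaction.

2.166 s

Step 1: For a first-order reaction, t₁/₂ = ln(2)/k
Step 2: t₁/₂ = ln(2)/0.32
Step 3: t₁/₂ = 0.6931/0.32 = 2.166 s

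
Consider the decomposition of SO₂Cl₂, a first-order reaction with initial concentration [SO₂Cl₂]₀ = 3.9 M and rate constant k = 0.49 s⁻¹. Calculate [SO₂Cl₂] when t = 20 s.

0.0002163 M

Step 1: For a first-order reaction: [SO₂Cl₂] = [SO₂Cl₂]₀ × e^(-kt)
Step 2: [SO₂Cl₂] = 3.9 × e^(-0.49 × 20)
Step 3: [SO₂Cl₂] = 3.9 × e^(-9.8)
Step 4: [SO₂Cl₂] = 3.9 × 5.54516e-05 = 0.0002163 M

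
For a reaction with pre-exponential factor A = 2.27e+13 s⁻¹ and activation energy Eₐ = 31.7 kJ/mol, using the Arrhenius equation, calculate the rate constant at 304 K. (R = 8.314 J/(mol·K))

8.11e+07 s⁻¹

Step 1: Use the Arrhenius equation: k = A × exp(-Eₐ/RT)
Step 2: Convert Eₐ to J/mol: 31.7 kJ/mol = 31700 J/mol
Step 3: Calculate the exponent: -Eₐ/(RT) = -31700/(8.314 × 304) = -12.54226
Step 4: k = 2.27e+13 × exp(-12.54226)
Step 5: k = 2.27e+13 × 3.57245e-06 = 8.1095e+07 s⁻¹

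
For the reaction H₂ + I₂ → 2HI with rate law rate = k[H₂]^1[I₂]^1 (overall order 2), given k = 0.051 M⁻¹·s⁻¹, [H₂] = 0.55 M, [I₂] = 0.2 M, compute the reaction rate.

0.00561 M/s

Step 1: The rate law is rate = k[H₂]^1[I₂]^1, overall order = 1+1 = 2
Step 2: Substitute values: rate = 0.051 × (0.55)^1 × (0.2)^1
Step 3: rate = 0.051 × 0.55 × 0.2 = 0.00561 M/s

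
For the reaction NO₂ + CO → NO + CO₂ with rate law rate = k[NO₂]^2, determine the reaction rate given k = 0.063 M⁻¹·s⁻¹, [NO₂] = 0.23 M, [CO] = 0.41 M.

0.003333 M/s

Step 1: The rate law is rate = k[NO₂]^2
Step 2: Note that the rate does not depend on [CO] (zero order in CO).
Step 3: rate = 0.063 × (0.23)^2 = 0.0033327 M/s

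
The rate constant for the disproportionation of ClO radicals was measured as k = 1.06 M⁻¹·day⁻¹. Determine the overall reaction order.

second order (2)

Step 1: The units of k for an nth-order reaction are (concentration)^(1-n)·(time)⁻¹.
Step 2: Here k has units M⁻¹·day⁻¹, so the concentration exponent is -1.
Step 3: 1 - n = -1 ⇒ n = 2. The reaction is second order.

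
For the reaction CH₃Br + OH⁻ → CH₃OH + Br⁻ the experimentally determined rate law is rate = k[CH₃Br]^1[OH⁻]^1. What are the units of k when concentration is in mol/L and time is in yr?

(mol/L)⁻¹·yr⁻¹

Step 1: Overall order = 1 + 1 = 2.
Step 2: rate has units mol/L·yr⁻¹; [CH₃Br]^1[OH⁻]^1 has units (mol/L)^2.
Step 3: k = rate/([CH₃Br]^1[OH⁻]^1), so units of k = (mol/L)^(1-2)·yr⁻¹ = (mol/L)⁻¹·yr⁻¹.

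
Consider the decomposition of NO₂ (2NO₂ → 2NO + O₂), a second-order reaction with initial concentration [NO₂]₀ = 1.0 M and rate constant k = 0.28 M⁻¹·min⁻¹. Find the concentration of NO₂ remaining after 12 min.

0.2294 M

Step 1: For a second-order reaction: 1/[NO₂] = 1/[NO₂]₀ + kt
Step 2: 1/[NO₂] = 1/1.0 + 0.28 × 12
Step 3: 1/[NO₂] = 1 + 3.36 = 4.36
Step 4: [NO₂] = 1/4.36 = 0.2294 M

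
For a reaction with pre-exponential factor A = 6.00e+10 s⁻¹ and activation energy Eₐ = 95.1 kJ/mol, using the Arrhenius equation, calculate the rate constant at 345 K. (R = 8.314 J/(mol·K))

2.39e-04 s⁻¹

Step 1: Use the Arrhenius equation: k = A × exp(-Eₐ/RT)
Step 2: Convert Eₐ to J/mol: 95.1 kJ/mol = 95100 J/mol
Step 3: Calculate the exponent: -Eₐ/(RT) = -95100/(8.314 × 345) = -33.15518
Step 4: k = 6.00e+10 × exp(-33.15518)
Step 5: k = 6.00e+10 × 3.98922e-15 = 2.3935e-04 s⁻¹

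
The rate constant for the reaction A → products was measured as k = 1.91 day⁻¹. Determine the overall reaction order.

first order (1)

Step 1: The units of k for an nth-order reaction are (concentration)^(1-n)·(time)⁻¹.
Step 2: Here k has units day⁻¹, so the concentration exponent is 0.
Step 3: 1 - n = 0 ⇒ n = 1. The reaction is first order.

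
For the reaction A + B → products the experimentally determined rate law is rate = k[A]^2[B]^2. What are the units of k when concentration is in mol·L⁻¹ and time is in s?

(mol·L⁻¹)⁻³·s⁻¹

Step 1: Overall order = 2 + 2 = 4.
Step 2: rate has units mol·L⁻¹·s⁻¹; [A]^2[B]^2 has units (mol·L⁻¹)^4.
Step 3: k = rate/([A]^2[B]^2), so units of k = (mol·L⁻¹)^(1-4)·s⁻¹ = (mol·L⁻¹)⁻³·s⁻¹.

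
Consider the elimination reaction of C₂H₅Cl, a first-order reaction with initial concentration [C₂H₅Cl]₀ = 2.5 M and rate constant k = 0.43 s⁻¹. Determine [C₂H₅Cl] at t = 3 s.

0.6882 M

Step 1: For a first-order reaction: [C₂H₅Cl] = [C₂H₅Cl]₀ × e^(-kt)
Step 2: [C₂H₅Cl] = 2.5 × e^(-0.43 × 3)
Step 3: [C₂H₅Cl] = 2.5 × e^(-1.29)
Step 4: [C₂H₅Cl] = 2.5 × 0.275271 = 0.6882 M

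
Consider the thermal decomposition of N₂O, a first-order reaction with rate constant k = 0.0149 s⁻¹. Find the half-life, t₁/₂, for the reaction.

46.52 s

Step 1: For a first-order reaction, t₁/₂ = ln(2)/k
Step 2: t₁/₂ = ln(2)/0.0149
Step 3: t₁/₂ = 0.6931/0.0149 = 46.52 s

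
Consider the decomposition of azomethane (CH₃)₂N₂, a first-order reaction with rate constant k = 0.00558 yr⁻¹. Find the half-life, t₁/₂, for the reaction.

124.2 yr

Step 1: For a first-order reaction, t₁/₂ = ln(2)/k
Step 2: t₁/₂ = ln(2)/0.00558
Step 3: t₁/₂ = 0.6931/0.00558 = 124.2 yr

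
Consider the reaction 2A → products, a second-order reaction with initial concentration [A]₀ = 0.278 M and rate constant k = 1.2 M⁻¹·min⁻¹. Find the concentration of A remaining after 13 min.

0.05209 M

Step 1: For a second-order reaction: 1/[A] = 1/[A]₀ + kt
Step 2: 1/[A] = 1/0.278 + 1.2 × 13
Step 3: 1/[A] = 3.597 + 15.6 = 19.2
Step 4: [A] = 1/19.2 = 0.05209 M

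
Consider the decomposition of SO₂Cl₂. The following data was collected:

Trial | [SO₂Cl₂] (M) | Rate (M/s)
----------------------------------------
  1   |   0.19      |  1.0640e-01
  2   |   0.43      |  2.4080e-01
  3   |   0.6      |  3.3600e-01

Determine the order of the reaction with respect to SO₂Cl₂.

first order (1)

Step 1: Compare trials to find order n where rate₂/rate₁ = ([SO₂Cl₂]₂/[SO₂Cl₂]₁)^n
Step 2: rate₂/rate₁ = 2.4080e-01/1.0640e-01 = 2.263
Step 3: [SO₂Cl₂]₂/[SO₂Cl₂]₁ = 0.43/0.19 = 2.263
Step 4: n = ln(2.263)/ln(2.263) = 1.00 ≈ 1
Step 5: The reaction is first order in SO₂Cl₂.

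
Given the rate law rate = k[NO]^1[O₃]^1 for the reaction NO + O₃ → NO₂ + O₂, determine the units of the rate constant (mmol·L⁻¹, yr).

(mmol·L⁻¹)⁻¹·yr⁻¹

Step 1: Overall order = 1 + 1 = 2.
Step 2: rate has units mmol·L⁻¹·yr⁻¹; [NO]^1[O₃]^1 has units (mmol·L⁻¹)^2.
Step 3: k = rate/([NO]^1[O₃]^1), so units of k = (mmol·L⁻¹)^(1-2)·yr⁻¹ = (mmol·L⁻¹)⁻¹·yr⁻¹.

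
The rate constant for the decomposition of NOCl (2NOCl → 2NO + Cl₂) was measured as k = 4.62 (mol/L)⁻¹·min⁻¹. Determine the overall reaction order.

second order (2)

Step 1: The units of k for an nth-order reaction are (concentration)^(1-n)·(time)⁻¹.
Step 2: Here k has units (mol/L)⁻¹·min⁻¹, so the concentration exponent is -1.
Step 3: 1 - n = -1 ⇒ n = 2. The reaction is second order.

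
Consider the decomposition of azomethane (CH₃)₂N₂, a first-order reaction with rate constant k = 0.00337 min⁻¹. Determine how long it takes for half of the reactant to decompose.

205.7 min

Step 1: For a first-order reaction, t₁/₂ = ln(2)/k
Step 2: t₁/₂ = ln(2)/0.00337
Step 3: t₁/₂ = 0.6931/0.00337 = 205.7 min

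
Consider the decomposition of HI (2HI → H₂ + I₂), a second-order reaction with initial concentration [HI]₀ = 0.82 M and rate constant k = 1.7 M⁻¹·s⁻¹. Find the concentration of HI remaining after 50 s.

0.0116 M

Step 1: For a second-order reaction: 1/[HI] = 1/[HI]₀ + kt
Step 2: 1/[HI] = 1/0.82 + 1.7 × 50
Step 3: 1/[HI] = 1.22 + 85 = 86.22
Step 4: [HI] = 1/86.22 = 0.0116 M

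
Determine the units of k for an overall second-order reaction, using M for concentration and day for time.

M⁻¹·day⁻¹

Step 1: For overall order n, rate = k × (concentration)^n.
Step 2: Rate has units M·day⁻¹; concentration term has units M^2.
Step 3: k = rate / (concentration)^n, so units of k = M^(1-2)·day⁻¹ = M⁻¹·day⁻¹.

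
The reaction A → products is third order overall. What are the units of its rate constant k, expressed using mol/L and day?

(mol/L)⁻²·day⁻¹

Step 1: For overall order n, rate = k × (concentration)^n.
Step 2: Rate has units mol/L·day⁻¹; concentration term has units (mol/L)^3.
Step 3: k = rate / (concentration)^n, so units of k = (mol/L)^(1-3)·day⁻¹ = (mol/L)⁻²·day⁻¹.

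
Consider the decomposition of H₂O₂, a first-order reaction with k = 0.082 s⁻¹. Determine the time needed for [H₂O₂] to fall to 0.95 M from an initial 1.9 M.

8.453 s

Step 1: For first-order: t = ln([H₂O₂]₀/[H₂O₂])/k
Step 2: t = ln(1.9/0.95)/0.082
Step 3: t = ln(2)/0.082
Step 4: t = 0.6931/0.082 = 8.453 s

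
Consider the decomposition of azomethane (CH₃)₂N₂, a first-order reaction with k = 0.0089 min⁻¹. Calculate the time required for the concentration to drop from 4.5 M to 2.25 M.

77.88 min

Step 1: For first-order: t = ln([azomethane]₀/[azomethane])/k
Step 2: t = ln(4.5/2.25)/0.0089
Step 3: t = ln(2)/0.0089
Step 4: t = 0.6931/0.0089 = 77.88 min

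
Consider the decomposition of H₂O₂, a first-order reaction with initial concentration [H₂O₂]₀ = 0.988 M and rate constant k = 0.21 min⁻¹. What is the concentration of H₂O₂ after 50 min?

2.721e-05 M

Step 1: For a first-order reaction: [H₂O₂] = [H₂O₂]₀ × e^(-kt)
Step 2: [H₂O₂] = 0.988 × e^(-0.21 × 50)
Step 3: [H₂O₂] = 0.988 × e^(-10.5)
Step 4: [H₂O₂] = 0.988 × 2.75364e-05 = 2.721e-05 M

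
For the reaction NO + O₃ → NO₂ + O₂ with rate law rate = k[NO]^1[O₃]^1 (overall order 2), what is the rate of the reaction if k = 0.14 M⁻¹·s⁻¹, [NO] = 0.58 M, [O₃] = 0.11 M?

0.008932 M/s

Step 1: The rate law is rate = k[NO]^1[O₃]^1, overall order = 1+1 = 2
Step 2: Substitute values: rate = 0.14 × (0.58)^1 × (0.11)^1
Step 3: rate = 0.14 × 0.58 × 0.11 = 0.008932 M/s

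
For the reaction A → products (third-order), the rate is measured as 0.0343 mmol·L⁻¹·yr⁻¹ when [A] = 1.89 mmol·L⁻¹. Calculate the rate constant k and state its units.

0.005081 (mmol·L⁻¹)⁻²·yr⁻¹

Step 1: rate = k[A]^3, so k = rate / [A]^3.
Step 2: k = 0.0343 / (1.89)^3 = 0.0343 / 6.751.
Step 3: k = 0.005081 (mmol·L⁻¹)⁻²·yr⁻¹.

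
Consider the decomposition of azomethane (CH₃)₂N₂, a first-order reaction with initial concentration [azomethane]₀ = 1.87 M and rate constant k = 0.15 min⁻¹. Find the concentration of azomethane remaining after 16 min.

0.1696 M

Step 1: For a first-order reaction: [azomethane] = [azomethane]₀ × e^(-kt)
Step 2: [azomethane] = 1.87 × e^(-0.15 × 16)
Step 3: [azomethane] = 1.87 × e^(-2.4)
Step 4: [azomethane] = 1.87 × 0.090718 = 0.1696 M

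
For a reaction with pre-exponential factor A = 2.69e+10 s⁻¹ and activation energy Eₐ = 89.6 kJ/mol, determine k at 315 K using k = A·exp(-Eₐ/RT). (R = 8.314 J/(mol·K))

3.73e-05 s⁻¹

Step 1: Use the Arrhenius equation: k = A × exp(-Eₐ/RT)
Step 2: Convert Eₐ to J/mol: 89.6 kJ/mol = 89600 J/mol
Step 3: Calculate the exponent: -Eₐ/(RT) = -89600/(8.314 × 315) = -34.21271
Step 4: k = 2.69e+10 × exp(-34.21271)
Step 5: k = 2.69e+10 × 1.38551e-15 = 3.7270e-05 s⁻¹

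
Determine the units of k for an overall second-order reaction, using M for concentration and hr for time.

M⁻¹·hr⁻¹

Step 1: For overall order n, rate = k × (concentration)^n.
Step 2: Rate has units M·hr⁻¹; concentration term has units M^2.
Step 3: k = rate / (concentration)^n, so units of k = M^(1-2)·hr⁻¹ = M⁻¹·hr⁻¹.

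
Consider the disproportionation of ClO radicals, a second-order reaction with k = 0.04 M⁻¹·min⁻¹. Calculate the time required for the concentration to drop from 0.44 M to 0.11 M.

170.5 min

Step 1: For second-order: t = (1/[ClO] - 1/[ClO]₀)/k
Step 2: t = (1/0.11 - 1/0.44)/0.04
Step 3: t = (9.091 - 2.273)/0.04
Step 4: t = 6.818/0.04 = 170.5 min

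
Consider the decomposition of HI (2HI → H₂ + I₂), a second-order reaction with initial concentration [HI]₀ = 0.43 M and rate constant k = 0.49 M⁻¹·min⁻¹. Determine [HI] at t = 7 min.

0.1737 M

Step 1: For a second-order reaction: 1/[HI] = 1/[HI]₀ + kt
Step 2: 1/[HI] = 1/0.43 + 0.49 × 7
Step 3: 1/[HI] = 2.326 + 3.43 = 5.756
Step 4: [HI] = 1/5.756 = 0.1737 M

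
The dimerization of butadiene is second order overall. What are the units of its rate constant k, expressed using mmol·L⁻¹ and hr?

(mmol·L⁻¹)⁻¹·hr⁻¹

Step 1: For overall order n, rate = k × (concentration)^n.
Step 2: Rate has units mmol·L⁻¹·hr⁻¹; concentration term has units (mmol·L⁻¹)^2.
Step 3: k = rate / (concentration)^n, so units of k = (mmol·L⁻¹)^(1-2)·hr⁻¹ = (mmol·L⁻¹)⁻¹·hr⁻¹.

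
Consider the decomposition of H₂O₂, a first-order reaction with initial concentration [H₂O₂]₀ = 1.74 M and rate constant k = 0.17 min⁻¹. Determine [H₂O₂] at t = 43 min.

0.001164 M

Step 1: For a first-order reaction: [H₂O₂] = [H₂O₂]₀ × e^(-kt)
Step 2: [H₂O₂] = 1.74 × e^(-0.17 × 43)
Step 3: [H₂O₂] = 1.74 × e^(-7.31)
Step 4: [H₂O₂] = 1.74 × 0.000668817 = 0.001164 M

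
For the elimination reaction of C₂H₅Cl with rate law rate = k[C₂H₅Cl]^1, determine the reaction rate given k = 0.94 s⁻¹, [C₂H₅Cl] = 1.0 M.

0.94 M/s

Step 1: Identify the rate law: rate = k[C₂H₅Cl]^1
Step 2: Substitute values: rate = 0.94 × (1.0)^1
Step 3: Calculate: rate = 0.94 × 1 = 0.94 M/s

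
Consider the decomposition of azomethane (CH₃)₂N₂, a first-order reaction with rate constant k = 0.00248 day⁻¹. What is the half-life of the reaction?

279.5 day

Step 1: For a first-order reaction, t₁/₂ = ln(2)/k
Step 2: t₁/₂ = ln(2)/0.00248
Step 3: t₁/₂ = 0.6931/0.00248 = 279.5 day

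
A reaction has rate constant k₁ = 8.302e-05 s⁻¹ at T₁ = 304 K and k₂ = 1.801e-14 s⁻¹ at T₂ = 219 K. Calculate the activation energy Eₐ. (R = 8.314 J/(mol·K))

144.9 kJ/mol

Step 1: Use the two-temperature Arrhenius form: ln(k₂/k₁) = -Eₐ/R × (1/T₂ - 1/T₁)
Step 2: ln(k₂/k₁) = ln(1.801e-14/8.302e-05) = ln(2.16936e-10) = -22.2514
Step 3: 1/T₂ - 1/T₁ = 1/219 - 1/304 = 1.276736e-03 K⁻¹
Step 4: Eₐ = -R × ln(k₂/k₁) / (1/T₂ - 1/T₁) = -8.314 × -22.2514 / 1.276736e-03
Step 5: Eₐ = 1.4490e+05 J/mol = 144.9 kJ/mol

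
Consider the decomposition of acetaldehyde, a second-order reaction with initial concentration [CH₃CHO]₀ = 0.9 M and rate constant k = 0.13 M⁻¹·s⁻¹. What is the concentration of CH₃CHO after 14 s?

0.3412 M

Step 1: For a second-order reaction: 1/[CH₃CHO] = 1/[CH₃CHO]₀ + kt
Step 2: 1/[CH₃CHO] = 1/0.9 + 0.13 × 14
Step 3: 1/[CH₃CHO] = 1.111 + 1.82 = 2.931
Step 4: [CH₃CHO] = 1/2.931 = 0.3412 M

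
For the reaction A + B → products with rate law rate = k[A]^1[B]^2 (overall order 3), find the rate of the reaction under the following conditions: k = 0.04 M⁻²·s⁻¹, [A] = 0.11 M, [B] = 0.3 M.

0.000396 M/s

Step 1: The rate law is rate = k[A]^1[B]^2, overall order = 1+2 = 3
Step 2: Substitute values: rate = 0.04 × (0.11)^1 × (0.3)^2
Step 3: rate = 0.04 × 0.11 × 0.09 = 0.000396 M/s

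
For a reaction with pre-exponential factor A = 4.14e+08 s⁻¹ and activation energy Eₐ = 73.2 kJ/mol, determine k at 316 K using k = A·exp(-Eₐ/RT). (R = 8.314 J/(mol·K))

3.29e-04 s⁻¹

Step 1: Use the Arrhenius equation: k = A × exp(-Eₐ/RT)
Step 2: Convert Eₐ to J/mol: 73.2 kJ/mol = 73200 J/mol
Step 3: Calculate the exponent: -Eₐ/(RT) = -73200/(8.314 × 316) = -27.86211
Step 4: k = 4.14e+08 × exp(-27.86211)
Step 5: k = 4.14e+08 × 7.93669e-13 = 3.2858e-04 s⁻¹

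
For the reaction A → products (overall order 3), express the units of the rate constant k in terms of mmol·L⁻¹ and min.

(mmol·L⁻¹)⁻²·min⁻¹

Step 1: For overall order n, rate = k × (concentration)^n.
Step 2: Rate has units mmol·L⁻¹·min⁻¹; concentration term has units (mmol·L⁻¹)^3.
Step 3: k = rate / (concentration)^n, so units of k = (mmol·L⁻¹)^(1-3)·min⁻¹ = (mmol·L⁻¹)⁻²·min⁻¹.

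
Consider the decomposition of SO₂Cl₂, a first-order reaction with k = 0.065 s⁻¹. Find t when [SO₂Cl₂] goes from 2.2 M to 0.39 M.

26.62 s

Step 1: For first-order: t = ln([SO₂Cl₂]₀/[SO₂Cl₂])/k
Step 2: t = ln(2.2/0.39)/0.065
Step 3: t = ln(5.641)/0.065
Step 4: t = 1.73/0.065 = 26.62 s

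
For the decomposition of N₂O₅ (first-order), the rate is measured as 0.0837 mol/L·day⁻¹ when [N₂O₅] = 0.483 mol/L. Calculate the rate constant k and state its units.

0.1733 day⁻¹

Step 1: rate = k[N₂O₅]^1, so k = rate / [N₂O₅]^1.
Step 2: k = 0.0837 / (0.483)^1 = 0.0837 / 0.483.
Step 3: k = 0.1733 day⁻¹.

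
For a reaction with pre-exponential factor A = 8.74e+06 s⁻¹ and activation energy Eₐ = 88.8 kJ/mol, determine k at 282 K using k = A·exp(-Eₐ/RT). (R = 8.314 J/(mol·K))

3.11e-10 s⁻¹

Step 1: Use the Arrhenius equation: k = A × exp(-Eₐ/RT)
Step 2: Convert Eₐ to J/mol: 88.8 kJ/mol = 88800 J/mol
Step 3: Calculate the exponent: -Eₐ/(RT) = -88800/(8.314 × 282) = -37.87510
Step 4: k = 8.74e+06 × exp(-37.87510)
Step 5: k = 8.74e+06 × 3.55675e-17 = 3.1086e-10 s⁻¹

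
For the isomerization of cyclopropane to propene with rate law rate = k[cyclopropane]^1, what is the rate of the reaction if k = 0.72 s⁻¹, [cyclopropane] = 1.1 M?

0.792 M/s

Step 1: Identify the rate law: rate = k[cyclopropane]^1
Step 2: Substitute values: rate = 0.72 × (1.1)^1
Step 3: Calculate: rate = 0.72 × 1.1 = 0.792 M/s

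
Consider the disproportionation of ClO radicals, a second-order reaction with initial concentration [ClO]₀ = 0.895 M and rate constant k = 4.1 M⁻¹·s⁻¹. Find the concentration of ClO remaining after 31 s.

0.007799 M

Step 1: For a second-order reaction: 1/[ClO] = 1/[ClO]₀ + kt
Step 2: 1/[ClO] = 1/0.895 + 4.1 × 31
Step 3: 1/[ClO] = 1.117 + 127.1 = 128.2
Step 4: [ClO] = 1/128.2 = 0.007799 M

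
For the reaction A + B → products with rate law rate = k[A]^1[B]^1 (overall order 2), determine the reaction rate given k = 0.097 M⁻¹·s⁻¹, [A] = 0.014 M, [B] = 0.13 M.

0.0001765 M/s

Step 1: The rate law is rate = k[A]^1[B]^1, overall order = 1+1 = 2
Step 2: Substitute values: rate = 0.097 × (0.014)^1 × (0.13)^1
Step 3: rate = 0.097 × 0.014 × 0.13 = 0.00017654 M/s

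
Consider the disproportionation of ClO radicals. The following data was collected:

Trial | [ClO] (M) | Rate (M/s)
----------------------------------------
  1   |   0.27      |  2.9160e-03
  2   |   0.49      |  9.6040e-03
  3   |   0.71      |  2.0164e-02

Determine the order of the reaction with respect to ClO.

second order (2)

Step 1: Compare trials to find order n where rate₂/rate₁ = ([ClO]₂/[ClO]₁)^n
Step 2: rate₂/rate₁ = 9.6040e-03/2.9160e-03 = 3.294
Step 3: [ClO]₂/[ClO]₁ = 0.49/0.27 = 1.815
Step 4: n = ln(3.294)/ln(1.815) = 2.00 ≈ 2
Step 5: The reaction is second order in ClO.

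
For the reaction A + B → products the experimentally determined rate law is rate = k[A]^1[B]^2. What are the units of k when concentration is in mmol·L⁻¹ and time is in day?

(mmol·L⁻¹)⁻²·day⁻¹

Step 1: Overall order = 1 + 2 = 3.
Step 2: rate has units mmol·L⁻¹·day⁻¹; [A]^1[B]^2 has units (mmol·L⁻¹)^3.
Step 3: k = rate/([A]^1[B]^2), so units of k = (mmol·L⁻¹)^(1-3)·day⁻¹ = (mmol·L⁻¹)⁻²·day⁻¹.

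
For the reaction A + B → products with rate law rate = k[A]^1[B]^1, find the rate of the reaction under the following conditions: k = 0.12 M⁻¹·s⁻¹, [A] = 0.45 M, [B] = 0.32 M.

0.01728 M/s

Step 1: The rate law is rate = k[A]^1[B]^1
Step 2: Substitute: rate = 0.12 × (0.45)^1 × (0.32)^1
Step 3: rate = 0.12 × 0.45 × 0.32 = 0.01728 M/s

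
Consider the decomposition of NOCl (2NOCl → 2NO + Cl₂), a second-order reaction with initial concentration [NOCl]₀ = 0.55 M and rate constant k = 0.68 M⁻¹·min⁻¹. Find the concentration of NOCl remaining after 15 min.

0.08321 M

Step 1: For a second-order reaction: 1/[NOCl] = 1/[NOCl]₀ + kt
Step 2: 1/[NOCl] = 1/0.55 + 0.68 × 15
Step 3: 1/[NOCl] = 1.818 + 10.2 = 12.02
Step 4: [NOCl] = 1/12.02 = 0.08321 M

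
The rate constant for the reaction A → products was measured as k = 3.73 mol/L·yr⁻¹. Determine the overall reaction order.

zeroth order (0)

Step 1: The units of k for an nth-order reaction are (concentration)^(1-n)·(time)⁻¹.
Step 2: Here k has units mol/L·yr⁻¹, so the concentration exponent is 1.
Step 3: 1 - n = 1 ⇒ n = 0. The reaction is zeroth order.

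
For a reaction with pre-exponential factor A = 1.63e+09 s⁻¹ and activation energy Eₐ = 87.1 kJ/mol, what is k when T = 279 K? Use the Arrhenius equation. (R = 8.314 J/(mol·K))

8.03e-08 s⁻¹

Step 1: Use the Arrhenius equation: k = A × exp(-Eₐ/RT)
Step 2: Convert Eₐ to J/mol: 87.1 kJ/mol = 87100 J/mol
Step 3: Calculate the exponent: -Eₐ/(RT) = -87100/(8.314 × 279) = -37.54948
Step 4: k = 1.63e+09 × exp(-37.54948)
Step 5: k = 1.63e+09 × 4.92570e-17 = 8.0289e-08 s⁻¹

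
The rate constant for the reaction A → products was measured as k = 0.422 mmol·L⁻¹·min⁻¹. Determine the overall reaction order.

zeroth order (0)

Step 1: The units of k for an nth-order reaction are (concentration)^(1-n)·(time)⁻¹.
Step 2: Here k has units mmol·L⁻¹·min⁻¹, so the concentration exponent is 1.
Step 3: 1 - n = 1 ⇒ n = 0. The reaction is zeroth order.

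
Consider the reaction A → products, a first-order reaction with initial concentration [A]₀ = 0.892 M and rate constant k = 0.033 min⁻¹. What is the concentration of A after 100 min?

0.0329 M

Step 1: For a first-order reaction: [A] = [A]₀ × e^(-kt)
Step 2: [A] = 0.892 × e^(-0.033 × 100)
Step 3: [A] = 0.892 × e^(-3.3)
Step 4: [A] = 0.892 × 0.0368832 = 0.0329 M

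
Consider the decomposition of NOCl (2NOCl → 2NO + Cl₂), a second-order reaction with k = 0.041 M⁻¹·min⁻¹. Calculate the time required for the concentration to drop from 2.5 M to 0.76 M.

22.34 min

Step 1: For second-order: t = (1/[NOCl] - 1/[NOCl]₀)/k
Step 2: t = (1/0.76 - 1/2.5)/0.041
Step 3: t = (1.316 - 0.4)/0.041
Step 4: t = 0.9158/0.041 = 22.34 min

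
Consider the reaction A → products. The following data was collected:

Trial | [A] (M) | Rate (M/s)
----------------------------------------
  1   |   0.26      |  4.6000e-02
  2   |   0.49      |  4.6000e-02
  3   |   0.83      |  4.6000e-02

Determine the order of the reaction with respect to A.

zeroth order (0)

Step 1: Compare trials - when concentration changes, rate stays constant.
Step 2: rate₂/rate₁ = 4.6000e-02/4.6000e-02 = 1
Step 3: [A]₂/[A]₁ = 0.49/0.26 = 1.885
Step 4: Since rate ratio ≈ (conc ratio)^0, the reaction is zeroth order.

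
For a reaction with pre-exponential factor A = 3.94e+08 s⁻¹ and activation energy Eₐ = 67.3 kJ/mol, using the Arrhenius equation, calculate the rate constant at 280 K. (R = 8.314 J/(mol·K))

1.10e-04 s⁻¹

Step 1: Use the Arrhenius equation: k = A × exp(-Eₐ/RT)
Step 2: Convert Eₐ to J/mol: 67.3 kJ/mol = 67300 J/mol
Step 3: Calculate the exponent: -Eₐ/(RT) = -67300/(8.314 × 280) = -28.90993
Step 4: k = 3.94e+08 × exp(-28.90993)
Step 5: k = 3.94e+08 × 2.78341e-13 = 1.0967e-04 s⁻¹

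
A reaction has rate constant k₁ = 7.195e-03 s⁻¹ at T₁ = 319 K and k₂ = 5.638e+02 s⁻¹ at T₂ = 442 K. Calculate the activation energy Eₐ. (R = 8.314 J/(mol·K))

107.4 kJ/mol

Step 1: Use the two-temperature Arrhenius form: ln(k₂/k₁) = -Eₐ/R × (1/T₂ - 1/T₁)
Step 2: ln(k₂/k₁) = ln(5.638e+02/7.195e-03) = ln(78360) = 11.2691
Step 3: 1/T₂ - 1/T₁ = 1/442 - 1/319 = -8.723528e-04 K⁻¹
Step 4: Eₐ = -R × ln(k₂/k₁) / (1/T₂ - 1/T₁) = -8.314 × 11.2691 / -8.723528e-04
Step 5: Eₐ = 1.0740e+05 J/mol = 107.4 kJ/mol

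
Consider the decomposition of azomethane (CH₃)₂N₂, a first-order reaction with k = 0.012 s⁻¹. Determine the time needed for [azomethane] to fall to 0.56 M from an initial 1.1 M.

56.26 s

Step 1: For first-order: t = ln([azomethane]₀/[azomethane])/k
Step 2: t = ln(1.1/0.56)/0.012
Step 3: t = ln(1.964)/0.012
Step 4: t = 0.6751/0.012 = 56.26 s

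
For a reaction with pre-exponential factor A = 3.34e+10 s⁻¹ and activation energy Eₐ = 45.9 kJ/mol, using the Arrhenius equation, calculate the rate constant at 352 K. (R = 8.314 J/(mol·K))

5.15e+03 s⁻¹

Step 1: Use the Arrhenius equation: k = A × exp(-Eₐ/RT)
Step 2: Convert Eₐ to J/mol: 45.9 kJ/mol = 45900 J/mol
Step 3: Calculate the exponent: -Eₐ/(RT) = -45900/(8.314 × 352) = -15.68411
Step 4: k = 3.34e+10 × exp(-15.68411)
Step 5: k = 3.34e+10 × 1.54340e-07 = 5.1550e+03 s⁻¹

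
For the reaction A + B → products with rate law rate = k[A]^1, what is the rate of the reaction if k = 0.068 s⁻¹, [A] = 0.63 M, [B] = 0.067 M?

0.04284 M/s

Step 1: The rate law is rate = k[A]^1
Step 2: Note that the rate does not depend on [B] (zero order in B).
Step 3: rate = 0.068 × (0.63)^1 = 0.04284 M/s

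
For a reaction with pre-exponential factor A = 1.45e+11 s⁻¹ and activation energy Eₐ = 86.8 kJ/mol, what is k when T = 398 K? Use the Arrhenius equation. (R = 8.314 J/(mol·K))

5.88e-01 s⁻¹

Step 1: Use the Arrhenius equation: k = A × exp(-Eₐ/RT)
Step 2: Convert Eₐ to J/mol: 86.8 kJ/mol = 86800 J/mol
Step 3: Calculate the exponent: -Eₐ/(RT) = -86800/(8.314 × 398) = -26.23171
Step 4: k = 1.45e+11 × exp(-26.23171)
Step 5: k = 1.45e+11 × 4.05241e-12 = 5.8760e-01 s⁻¹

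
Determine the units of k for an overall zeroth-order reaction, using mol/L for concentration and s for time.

mol/L·s⁻¹

Step 1: For overall order n, rate = k × (concentration)^n.
Step 2: Rate has units mol/L·s⁻¹; concentration term has units (mol/L)^0.
Step 3: k = rate / (concentration)^n, so units of k = (mol/L)^(1-0)·s⁻¹ = mol/L·s⁻¹.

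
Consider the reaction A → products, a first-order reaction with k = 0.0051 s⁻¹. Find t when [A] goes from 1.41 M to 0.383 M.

255.6 s

Step 1: For first-order: t = ln([A]₀/[A])/k
Step 2: t = ln(1.41/0.383)/0.0051
Step 3: t = ln(3.681)/0.0051
Step 4: t = 1.303/0.0051 = 255.6 s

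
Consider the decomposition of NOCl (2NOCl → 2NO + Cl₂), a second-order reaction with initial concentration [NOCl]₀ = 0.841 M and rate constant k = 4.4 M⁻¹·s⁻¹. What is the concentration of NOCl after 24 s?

0.009364 M

Step 1: For a second-order reaction: 1/[NOCl] = 1/[NOCl]₀ + kt
Step 2: 1/[NOCl] = 1/0.841 + 4.4 × 24
Step 3: 1/[NOCl] = 1.189 + 105.6 = 106.8
Step 4: [NOCl] = 1/106.8 = 0.009364 M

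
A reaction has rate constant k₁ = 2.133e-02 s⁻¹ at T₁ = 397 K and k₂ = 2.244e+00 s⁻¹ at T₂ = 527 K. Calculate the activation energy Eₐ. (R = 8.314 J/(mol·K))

62.3 kJ/mol

Step 1: Use the two-temperature Arrhenius form: ln(k₂/k₁) = -Eₐ/R × (1/T₂ - 1/T₁)
Step 2: ln(k₂/k₁) = ln(2.244e+00/2.133e-02) = ln(105.204) = 4.6559
Step 3: 1/T₂ - 1/T₁ = 1/527 - 1/397 = -6.213585e-04 K⁻¹
Step 4: Eₐ = -R × ln(k₂/k₁) / (1/T₂ - 1/T₁) = -8.314 × 4.6559 / -6.213585e-04
Step 5: Eₐ = 6.2298e+04 J/mol = 62.3 kJ/mol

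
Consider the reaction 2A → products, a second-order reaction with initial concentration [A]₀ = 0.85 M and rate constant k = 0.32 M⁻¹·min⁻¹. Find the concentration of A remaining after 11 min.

0.2129 M

Step 1: For a second-order reaction: 1/[A] = 1/[A]₀ + kt
Step 2: 1/[A] = 1/0.85 + 0.32 × 11
Step 3: 1/[A] = 1.176 + 3.52 = 4.696
Step 4: [A] = 1/4.696 = 0.2129 M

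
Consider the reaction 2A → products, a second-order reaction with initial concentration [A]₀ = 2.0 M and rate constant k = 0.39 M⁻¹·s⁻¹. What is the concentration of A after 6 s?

0.3521 M

Step 1: For a second-order reaction: 1/[A] = 1/[A]₀ + kt
Step 2: 1/[A] = 1/2.0 + 0.39 × 6
Step 3: 1/[A] = 0.5 + 2.34 = 2.84
Step 4: [A] = 1/2.84 = 0.3521 M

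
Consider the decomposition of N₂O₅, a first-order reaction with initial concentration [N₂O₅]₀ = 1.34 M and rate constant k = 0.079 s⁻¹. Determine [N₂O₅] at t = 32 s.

0.107 M

Step 1: For a first-order reaction: [N₂O₅] = [N₂O₅]₀ × e^(-kt)
Step 2: [N₂O₅] = 1.34 × e^(-0.079 × 32)
Step 3: [N₂O₅] = 1.34 × e^(-2.528)
Step 4: [N₂O₅] = 1.34 × 0.0798185 = 0.107 M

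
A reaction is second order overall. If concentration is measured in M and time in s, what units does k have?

M⁻¹·s⁻¹

Step 1: For overall order n, rate = k × (concentration)^n.
Step 2: Rate has units M·s⁻¹; concentration term has units M^2.
Step 3: k = rate / (concentration)^n, so units of k = M^(1-2)·s⁻¹ = M⁻¹·s⁻¹.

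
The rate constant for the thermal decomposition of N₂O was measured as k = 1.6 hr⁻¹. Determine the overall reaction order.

first order (1)

Step 1: The units of k for an nth-order reaction are (concentration)^(1-n)·(time)⁻¹.
Step 2: Here k has units hr⁻¹, so the concentration exponent is 0.
Step 3: 1 - n = 0 ⇒ n = 1. The reaction is first order.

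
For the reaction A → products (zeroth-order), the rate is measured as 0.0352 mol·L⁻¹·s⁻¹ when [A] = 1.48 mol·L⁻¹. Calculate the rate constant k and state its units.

0.0352 mol·L⁻¹·s⁻¹

Step 1: For a zeroth-order reaction, rate = k (independent of concentration).
Step 2: k = rate = 0.0352 mol·L⁻¹·s⁻¹.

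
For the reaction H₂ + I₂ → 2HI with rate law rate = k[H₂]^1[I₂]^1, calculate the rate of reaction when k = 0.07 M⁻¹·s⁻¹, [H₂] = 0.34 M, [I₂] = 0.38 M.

0.009044 M/s

Step 1: The rate law is rate = k[H₂]^1[I₂]^1
Step 2: Substitute: rate = 0.07 × (0.34)^1 × (0.38)^1
Step 3: rate = 0.07 × 0.34 × 0.38 = 0.009044 M/s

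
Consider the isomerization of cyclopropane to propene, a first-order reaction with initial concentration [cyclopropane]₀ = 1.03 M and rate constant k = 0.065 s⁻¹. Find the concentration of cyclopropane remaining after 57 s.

0.02534 M

Step 1: For a first-order reaction: [cyclopropane] = [cyclopropane]₀ × e^(-kt)
Step 2: [cyclopropane] = 1.03 × e^(-0.065 × 57)
Step 3: [cyclopropane] = 1.03 × e^(-3.705)
Step 4: [cyclopropane] = 1.03 × 0.0246002 = 0.02534 M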